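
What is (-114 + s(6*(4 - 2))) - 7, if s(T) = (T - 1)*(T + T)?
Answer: 143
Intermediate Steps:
s(T) = 2*T*(-1 + T) (s(T) = (-1 + T)*(2*T) = 2*T*(-1 + T))
(-114 + s(6*(4 - 2))) - 7 = (-114 + 2*(6*(4 - 2))*(-1 + 6*(4 - 2))) - 7 = (-114 + 2*(6*2)*(-1 + 6*2)) - 7 = (-114 + 2*12*(-1 + 12)) - 7 = (-114 + 2*12*11) - 7 = (-114 + 264) - 7 = 150 - 7 = 143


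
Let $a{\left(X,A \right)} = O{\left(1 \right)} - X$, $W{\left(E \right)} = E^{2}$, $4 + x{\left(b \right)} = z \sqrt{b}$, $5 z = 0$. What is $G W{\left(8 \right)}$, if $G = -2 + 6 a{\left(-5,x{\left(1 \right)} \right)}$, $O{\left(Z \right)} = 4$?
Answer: $3328$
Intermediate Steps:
$z = 0$ ($z = \frac{1}{5} \cdot 0 = 0$)
$x{\left(b \right)} = -4$ ($x{\left(b \right)} = -4 + 0 \sqrt{b} = -4 + 0 = -4$)
$a{\left(X,A \right)} = 4 - X$
$G = 52$ ($G = -2 + 6 \left(4 - -5\right) = -2 + 6 \left(4 + 5\right) = -2 + 6 \cdot 9 = -2 + 54 = 52$)
$G W{\left(8 \right)} = 52 \cdot 8^{2} = 52 \cdot 64 = 3328$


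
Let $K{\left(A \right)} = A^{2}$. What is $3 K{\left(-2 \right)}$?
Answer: $12$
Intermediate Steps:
$3 K{\left(-2 \right)} = 3 \left(-2\right)^{2} = 3 \cdot 4 = 12$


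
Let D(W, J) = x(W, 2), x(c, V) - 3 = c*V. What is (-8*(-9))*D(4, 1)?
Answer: 792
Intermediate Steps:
x(c, V) = 3 + V*c (x(c, V) = 3 + c*V = 3 + V*c)
D(W, J) = 3 + 2*W
(-8*(-9))*D(4, 1) = (-8*(-9))*(3 + 2*4) = 72*(3 + 8) = 72*11 = 792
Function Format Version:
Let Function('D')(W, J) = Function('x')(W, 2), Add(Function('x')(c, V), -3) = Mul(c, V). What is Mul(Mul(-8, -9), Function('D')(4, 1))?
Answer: 792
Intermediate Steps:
Function('x')(c, V) = Add(3, Mul(V, c)) (Function('x')(c, V) = Add(3, Mul(c, V)) = Add(3, Mul(V, c)))
Function('D')(W, J) = Add(3, Mul(2, W))
Mul(Mul(-8, -9), Function('D')(4, 1)) = Mul(Mul(-8, -9), Add(3, Mul(2, 4))) = Mul(72, Add(3, 8)) = Mul(72, 11) = 792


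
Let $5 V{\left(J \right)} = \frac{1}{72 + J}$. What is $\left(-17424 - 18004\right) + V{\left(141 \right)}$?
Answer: $- \frac{37730819}{1065} \approx -35428.0$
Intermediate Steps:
$V{\left(J \right)} = \frac{1}{5 \left(72 + J\right)}$
$\left(-17424 - 18004\right) + V{\left(141 \right)} = \left(-17424 - 18004\right) + \frac{1}{5 \left(72 + 141\right)} = -35428 + \frac{1}{5 \cdot 213} = -35428 + \frac{1}{5} \cdot \frac{1}{213} = -35428 + \frac{1}{1065} = - \frac{37730819}{1065}$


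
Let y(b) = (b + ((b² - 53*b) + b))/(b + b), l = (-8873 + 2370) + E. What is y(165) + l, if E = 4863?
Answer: -1583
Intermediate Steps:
l = -1640 (l = (-8873 + 2370) + 4863 = -6503 + 4863 = -1640)
y(b) = (b² - 51*b)/(2*b) (y(b) = (b + (b² - 52*b))/((2*b)) = (b² - 51*b)*(1/(2*b)) = (b² - 51*b)/(2*b))
y(165) + l = (-51/2 + (½)*165) - 1640 = (-51/2 + 165/2) - 1640 = 57 - 1640 = -1583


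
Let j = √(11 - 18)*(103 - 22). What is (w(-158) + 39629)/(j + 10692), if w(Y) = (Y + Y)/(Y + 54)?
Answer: 22669526/6118281 - 1030433*I*√7/36709686 ≈ 3.7052 - 0.074266*I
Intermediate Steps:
w(Y) = 2*Y/(54 + Y) (w(Y) = (2*Y)/(54 + Y) = 2*Y/(54 + Y))
j = 81*I*√7 (j = √(-7)*81 = (I*√7)*81 = 81*I*√7 ≈ 214.31*I)
(w(-158) + 39629)/(j + 10692) = (2*(-158)/(54 - 158) + 39629)/(81*I*√7 + 10692) = (2*(-158)/(-104) + 39629)/(10692 + 81*I*√7) = (2*(-158)*(-1/104) + 39629)/(10692 + 81*I*√7) = (79/26 + 39629)/(10692 + 81*I*√7) = 1030433/(26*(10692 + 81*I*√7))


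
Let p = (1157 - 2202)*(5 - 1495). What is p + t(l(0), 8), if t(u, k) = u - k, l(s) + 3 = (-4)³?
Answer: 1556975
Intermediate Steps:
l(s) = -67 (l(s) = -3 + (-4)³ = -3 - 64 = -67)
p = 1557050 (p = -1045*(-1490) = 1557050)
p + t(l(0), 8) = 1557050 + (-67 - 1*8) = 1557050 + (-67 - 8) = 1557050 - 75 = 1556975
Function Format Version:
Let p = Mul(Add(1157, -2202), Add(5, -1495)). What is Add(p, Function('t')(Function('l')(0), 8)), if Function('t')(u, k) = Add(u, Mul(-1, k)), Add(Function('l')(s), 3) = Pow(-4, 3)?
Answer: 1556975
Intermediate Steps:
Function('l')(s) = -67 (Function('l')(s) = Add(-3, Pow(-4, 3)) = Add(-3, -64) = -67)
p = 1557050 (p = Mul(-1045, -1490) = 1557050)
Add(p, Function('t')(Function('l')(0), 8)) = Add(1557050, Add(-67, Mul(-1, 8))) = Add(1557050, Add(-67, -8)) = Add(1557050, -75) = 1556975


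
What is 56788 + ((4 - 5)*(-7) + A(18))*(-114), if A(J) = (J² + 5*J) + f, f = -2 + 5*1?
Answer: 8452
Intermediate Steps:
f = 3 (f = -2 + 5 = 3)
A(J) = 3 + J² + 5*J (A(J) = (J² + 5*J) + 3 = 3 + J² + 5*J)
56788 + ((4 - 5)*(-7) + A(18))*(-114) = 56788 + ((4 - 5)*(-7) + (3 + 18² + 5*18))*(-114) = 56788 + (-1*(-7) + (3 + 324 + 90))*(-114) = 56788 + (7 + 417)*(-114) = 56788 + 424*(-114) = 56788 - 48336 = 8452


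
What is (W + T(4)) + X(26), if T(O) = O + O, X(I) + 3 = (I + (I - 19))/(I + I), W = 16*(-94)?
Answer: -77915/52 ≈ -1498.4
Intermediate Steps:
W = -1504
X(I) = -3 + (-19 + 2*I)/(2*I) (X(I) = -3 + (I + (I - 19))/(I + I) = -3 + (I + (-19 + I))/((2*I)) = -3 + (-19 + 2*I)*(1/(2*I)) = -3 + (-19 + 2*I)/(2*I))
T(O) = 2*O
(W + T(4)) + X(26) = (-1504 + 2*4) + (-2 - 19/2/26) = (-1504 + 8) + (-2 - 19/2*1/26) = -1496 + (-2 - 19/52) = -1496 - 123/52 = -77915/52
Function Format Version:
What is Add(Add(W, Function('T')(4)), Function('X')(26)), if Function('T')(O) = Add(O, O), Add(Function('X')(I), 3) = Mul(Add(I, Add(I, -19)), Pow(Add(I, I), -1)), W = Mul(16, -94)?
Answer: Rational(-77915, 52) ≈ -1498.4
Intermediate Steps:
W = -1504
Function('X')(I) = Add(-3, Mul(Rational(1, 2), Pow(I, -1), Add(-19, Mul(2, I)))) (Function('X')(I) = Add(-3, Mul(Add(I, Add(I, -19)), Pow(Add(I, I), -1))) = Add(-3, Mul(Add(I, Add(-19, I)), Pow(Mul(2, I), -1))) = Add(-3, Mul(Add(-19, Mul(2, I)), Mul(Rational(1, 2), Pow(I, -1)))) = Add(-3, Mul(Rational(1, 2), Pow(I, -1), Add(-19, Mul(2, I)))))
Function('T')(O) = Mul(2, O)
Add(Add(W, Function('T')(4)), Function('X')(26)) = Add(Add(-1504, Mul(2, 4)), Add(-2, Mul(Rational(-19, 2), Pow(26, -1)))) = Add(Add(-1504, 8), Add(-2, Mul(Rational(-19, 2), Rational(1, 26)))) = Add(-1496, Add(-2, Rational(-19, 52))) = Add(-1496, Rational(-123, 52)) = Rational(-77915, 52)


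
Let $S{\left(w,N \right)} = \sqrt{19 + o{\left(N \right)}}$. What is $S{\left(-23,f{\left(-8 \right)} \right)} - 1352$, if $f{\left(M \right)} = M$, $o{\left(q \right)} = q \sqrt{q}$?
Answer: $-1352 + \sqrt{19 - 16 i \sqrt{2}} \approx -1347.1 - 2.2964 i$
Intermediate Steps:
$o{\left(q \right)} = q^{\frac{3}{2}}$
$S{\left(w,N \right)} = \sqrt{19 + N^{\frac{3}{2}}}$
$S{\left(-23,f{\left(-8 \right)} \right)} - 1352 = \sqrt{19 + \left(-8\right)^{\frac{3}{2}}} - 1352 = \sqrt{19 - 16 i \sqrt{2}} - 1352 = -1352 + \sqrt{19 - 16 i \sqrt{2}}$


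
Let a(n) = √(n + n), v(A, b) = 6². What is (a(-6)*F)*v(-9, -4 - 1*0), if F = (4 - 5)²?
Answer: 72*I*√3 ≈ 124.71*I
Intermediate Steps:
v(A, b) = 36
F = 1 (F = (-1)² = 1)
a(n) = √2*√n (a(n) = √(2*n) = √2*√n)
(a(-6)*F)*v(-9, -4 - 1*0) = ((√2*√(-6))*1)*36 = ((√2*(I*√6))*1)*36 = ((2*I*√3)*1)*36 = (2*I*√3)*36 = 72*I*√3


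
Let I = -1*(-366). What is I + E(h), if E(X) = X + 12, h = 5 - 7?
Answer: 376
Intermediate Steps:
I = 366
h = -2
E(X) = 12 + X
I + E(h) = 366 + (12 - 2) = 366 + 10 = 376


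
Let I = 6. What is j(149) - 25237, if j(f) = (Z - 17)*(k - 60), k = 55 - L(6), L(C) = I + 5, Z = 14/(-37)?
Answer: -923481/37 ≈ -24959.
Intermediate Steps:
Z = -14/37 (Z = 14*(-1/37) = -14/37 ≈ -0.37838)
L(C) = 11 (L(C) = 6 + 5 = 11)
k = 44 (k = 55 - 1*11 = 55 - 11 = 44)
j(f) = 10288/37 (j(f) = (-14/37 - 17)*(44 - 60) = -643/37*(-16) = 10288/37)
j(149) - 25237 = 10288/37 - 25237 = -923481/37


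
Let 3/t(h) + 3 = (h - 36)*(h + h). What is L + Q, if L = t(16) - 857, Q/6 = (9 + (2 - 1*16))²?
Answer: -454604/643 ≈ -707.00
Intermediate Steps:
t(h) = 3/(-3 + 2*h*(-36 + h)) (t(h) = 3/(-3 + (h - 36)*(h + h)) = 3/(-3 + (-36 + h)*(2*h)) = 3/(-3 + 2*h*(-36 + h)))
Q = 150 (Q = 6*(9 + (2 - 1*16))² = 6*(9 + (2 - 16))² = 6*(9 - 14)² = 6*(-5)² = 6*25 = 150)
L = -551054/643 (L = 3/(-3 - 72*16 + 2*16²) - 857 = 3/(-3 - 1152 + 2*256) - 857 = 3/(-3 - 1152 + 512) - 857 = 3/(-643) - 857 = 3*(-1/643) - 857 = -3/643 - 857 = -551054/643 ≈ -857.00)
L + Q = -551054/643 + 150 = -454604/643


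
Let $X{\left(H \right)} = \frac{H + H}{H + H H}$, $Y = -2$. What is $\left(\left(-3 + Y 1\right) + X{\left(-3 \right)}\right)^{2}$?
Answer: $36$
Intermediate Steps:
$X{\left(H \right)} = \frac{2 H}{H + H^{2}}$
$\left(\left(-3 + Y 1\right) + X{\left(-3 \right)}\right)^{2} = \left(\left(-3 - 2\right) + \frac{2}{1 - 3}\right)^{2} = \left(\left(-3 - 2\right) + \frac{2}{-2}\right)^{2} = \left(-5 + 2 \left(- \frac{1}{2}\right)\right)^{2} = \left(-5 - 1\right)^{2} = \left(-6\right)^{2} = 36$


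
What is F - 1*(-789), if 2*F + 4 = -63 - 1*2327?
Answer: -408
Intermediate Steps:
F = -1197 (F = -2 + (-63 - 1*2327)/2 = -2 + (-63 - 2327)/2 = -2 + (1/2)*(-2390) = -2 - 1195 = -1197)
F - 1*(-789) = -1197 - 1*(-789) = -1197 + 789 = -408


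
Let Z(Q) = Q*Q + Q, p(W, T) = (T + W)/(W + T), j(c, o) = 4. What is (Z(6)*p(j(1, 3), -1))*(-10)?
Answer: -420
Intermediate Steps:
p(W, T) = 1 (p(W, T) = (T + W)/(T + W) = 1)
Z(Q) = Q + Q² (Z(Q) = Q² + Q = Q + Q²)
(Z(6)*p(j(1, 3), -1))*(-10) = ((6*(1 + 6))*1)*(-10) = ((6*7)*1)*(-10) = (42*1)*(-10) = 42*(-10) = -420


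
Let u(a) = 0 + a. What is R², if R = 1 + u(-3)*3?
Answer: 64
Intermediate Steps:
u(a) = a
R = -8 (R = 1 - 3*3 = 1 - 9 = -8)
R² = (-8)² = 64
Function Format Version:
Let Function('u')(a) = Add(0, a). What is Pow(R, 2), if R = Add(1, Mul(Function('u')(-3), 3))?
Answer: 64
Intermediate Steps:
Function('u')(a) = a
R = -8 (R = Add(1, Mul(-3, 3)) = Add(1, -9) = -8)
Pow(R, 2) = Pow(-8, 2) = 64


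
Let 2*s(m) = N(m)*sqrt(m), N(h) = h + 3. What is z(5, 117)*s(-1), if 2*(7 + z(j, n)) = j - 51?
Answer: -30*I ≈ -30.0*I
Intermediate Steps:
N(h) = 3 + h
z(j, n) = -65/2 + j/2 (z(j, n) = -7 + (j - 51)/2 = -7 + (-51 + j)/2 = -7 + (-51/2 + j/2) = -65/2 + j/2)
s(m) = sqrt(m)*(3 + m)/2 (s(m) = ((3 + m)*sqrt(m))/2 = (sqrt(m)*(3 + m))/2 = sqrt(m)*(3 + m)/2)
z(5, 117)*s(-1) = (-65/2 + (1/2)*5)*(sqrt(-1)*(3 - 1)/2) = (-65/2 + 5/2)*((1/2)*I*2) = -30*I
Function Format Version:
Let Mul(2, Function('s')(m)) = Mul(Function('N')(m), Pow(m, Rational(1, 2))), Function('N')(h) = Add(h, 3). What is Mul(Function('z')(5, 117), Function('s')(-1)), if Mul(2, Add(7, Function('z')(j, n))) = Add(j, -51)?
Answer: Mul(-30, I) ≈ Mul(-30.000, I)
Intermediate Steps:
Function('N')(h) = Add(3, h)
Function('z')(j, n) = Add(Rational(-65, 2), Mul(Rational(1, 2), j)) (Function('z')(j, n) = Add(-7, Mul(Rational(1, 2), Add(j, -51))) = Add(-7, Mul(Rational(1, 2), Add(-51, j))) = Add(-7, Add(Rational(-51, 2), Mul(Rational(1, 2), j))) = Add(Rational(-65, 2), Mul(Rational(1, 2), j)))
Function('s')(m) = Mul(Rational(1, 2), Pow(m, Rational(1, 2)), Add(3, m)) (Function('s')(m) = Mul(Rational(1, 2), Mul(Add(3, m), Pow(m, Rational(1, 2)))) = Mul(Rational(1, 2), Mul(Pow(m, Rational(1, 2)), Add(3, m))) = Mul(Rational(1, 2), Pow(m, Rational(1, 2)), Add(3, m)))
Mul(Function('z')(5, 117), Function('s')(-1)) = Mul(Add(Rational(-65, 2), Mul(Rational(1, 2), 5)), Mul(Rational(1, 2), Pow(-1, Rational(1, 2)), Add(3, -1))) = Mul(Add(Rational(-65, 2), Rational(5, 2)), Mul(Rational(1, 2), I, 2)) = Mul(-30, I)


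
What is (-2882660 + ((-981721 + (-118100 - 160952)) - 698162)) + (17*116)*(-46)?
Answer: -4932307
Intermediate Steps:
(-2882660 + ((-981721 + (-118100 - 160952)) - 698162)) + (17*116)*(-46) = (-2882660 + ((-981721 - 279052) - 698162)) + 1972*(-46) = (-2882660 + (-1260773 - 698162)) - 90712 = (-2882660 - 1958935) - 90712 = -4841595 - 90712 = -4932307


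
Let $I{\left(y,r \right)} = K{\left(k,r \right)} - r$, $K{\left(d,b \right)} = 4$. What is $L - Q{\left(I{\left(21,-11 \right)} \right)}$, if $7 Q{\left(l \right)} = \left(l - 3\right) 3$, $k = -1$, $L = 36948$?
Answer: $\frac{258600}{7} \approx 36943.0$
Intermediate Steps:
$I{\left(y,r \right)} = 4 - r$
$Q{\left(l \right)} = - \frac{9}{7} + \frac{3 l}{7}$ ($Q{\left(l \right)} = \frac{\left(l - 3\right) 3}{7} = \frac{\left(-3 + l\right) 3}{7} = \frac{-9 + 3 l}{7} = - \frac{9}{7} + \frac{3 l}{7}$)
$L - Q{\left(I{\left(21,-11 \right)} \right)} = 36948 - \left(- \frac{9}{7} + \frac{3 \left(4 - -11\right)}{7}\right) = 36948 - \left(- \frac{9}{7} + \frac{3 \left(4 + 11\right)}{7}\right) = 36948 - \left(- \frac{9}{7} + \frac{3}{7} \cdot 15\right) = 36948 - \left(- \frac{9}{7} + \frac{45}{7}\right) = 36948 - \frac{36}{7} = \frac{258600}{7}$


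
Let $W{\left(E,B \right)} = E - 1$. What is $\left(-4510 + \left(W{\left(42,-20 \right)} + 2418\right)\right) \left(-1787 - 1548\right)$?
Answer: $6840085$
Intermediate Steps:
$W{\left(E,B \right)} = -1 + E$
$\left(-4510 + \left(W{\left(42,-20 \right)} + 2418\right)\right) \left(-1787 - 1548\right) = \left(-4510 + \left(\left(-1 + 42\right) + 2418\right)\right) \left(-1787 - 1548\right) = \left(-4510 + \left(41 + 2418\right)\right) \left(-3335\right) = \left(-4510 + 2459\right) \left(-3335\right) = \left(-2051\right) \left(-3335\right) = 6840085$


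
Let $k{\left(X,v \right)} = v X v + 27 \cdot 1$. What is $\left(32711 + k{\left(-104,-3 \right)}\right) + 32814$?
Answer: $64616$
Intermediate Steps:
$k{\left(X,v \right)} = 27 + X v^{2}$ ($k{\left(X,v \right)} = X v v + 27 = X v^{2} + 27 = 27 + X v^{2}$)
$\left(32711 + k{\left(-104,-3 \right)}\right) + 32814 = \left(32711 + \left(27 - 104 \left(-3\right)^{2}\right)\right) + 32814 = \left(32711 + \left(27 - 936\right)\right) + 32814 = \left(32711 - 909\right) + 32814 = 31802 + 32814 = 64616$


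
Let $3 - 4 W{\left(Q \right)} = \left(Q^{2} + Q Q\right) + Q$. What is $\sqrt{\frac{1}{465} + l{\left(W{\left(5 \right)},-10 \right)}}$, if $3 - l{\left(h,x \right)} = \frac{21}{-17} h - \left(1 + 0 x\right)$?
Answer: $\frac{2 i \sqrt{188352435}}{7905} \approx 3.4723 i$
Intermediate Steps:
$W{\left(Q \right)} = \frac{3}{4} - \frac{Q^{2}}{2} - \frac{Q}{4}$ ($W{\left(Q \right)} = \frac{3}{4} - \frac{\left(Q^{2} + Q Q\right) + Q}{4} = \frac{3}{4} - \frac{\left(Q^{2} + Q^{2}\right) + Q}{4} = \frac{3}{4} - \frac{2 Q^{2} + Q}{4} = \frac{3}{4} - \frac{Q + 2 Q^{2}}{4} = \frac{3}{4} - \left(\frac{Q^{2}}{2} + \frac{Q}{4}\right) = \frac{3}{4} - \frac{Q^{2}}{2} - \frac{Q}{4}$)
$l{\left(h,x \right)} = 4 + \frac{21 h}{17}$ ($l{\left(h,x \right)} = 3 - \left(\frac{21}{-17} h - \left(1 + 0 x\right)\right) = 3 - \left(21 \left(- \frac{1}{17}\right) h + \left(-1 + 0\right)\right) = 3 - \left(- \frac{21 h}{17} - 1\right) = 3 - \left(-1 - \frac{21 h}{17}\right) = 3 + \left(1 + \frac{21 h}{17}\right) = 4 + \frac{21 h}{17}$)
$\sqrt{\frac{1}{465} + l{\left(W{\left(5 \right)},-10 \right)}} = \sqrt{\frac{1}{465} + \left(4 + \frac{21 \left(\frac{3}{4} - \frac{5^{2}}{2} - \frac{5}{4}\right)}{17}\right)} = \sqrt{\frac{1}{465} + \left(4 + \frac{21 \left(\frac{3}{4} - \frac{25}{2} - \frac{5}{4}\right)}{17}\right)} = \sqrt{\frac{1}{465} + \left(4 + \frac{21}{17} \left(-13\right)\right)} = \sqrt{\frac{1}{465} + \left(4 - \frac{273}{17}\right)} = \sqrt{\frac{1}{465} - \frac{205}{17}} = \sqrt{- \frac{95308}{7905}} = \frac{2 i \sqrt{188352435}}{7905}$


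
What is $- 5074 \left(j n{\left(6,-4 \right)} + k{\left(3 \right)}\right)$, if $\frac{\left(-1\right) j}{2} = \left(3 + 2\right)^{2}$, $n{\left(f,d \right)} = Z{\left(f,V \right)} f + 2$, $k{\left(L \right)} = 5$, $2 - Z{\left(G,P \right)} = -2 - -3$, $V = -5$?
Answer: $2004230$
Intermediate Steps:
$Z{\left(G,P \right)} = 1$ ($Z{\left(G,P \right)} = 2 - \left(-2 - -3\right) = 2 - \left(-2 + 3\right) = 2 - 1 = 1$)
$n{\left(f,d \right)} = 2 + f$ ($n{\left(f,d \right)} = 1 f + 2 = f + 2 = 2 + f$)
$j = -50$ ($j = - 2 \left(3 + 2\right)^{2} = - 2 \cdot 5^{2} = \left(-2\right) 25 = -50$)
$- 5074 \left(j n{\left(6,-4 \right)} + k{\left(3 \right)}\right) = - 5074 \left(- 50 \left(2 + 6\right) + 5\right) = - 5074 \left(\left(-50\right) 8 + 5\right) = - 5074 \left(-400 + 5\right) = \left(-5074\right) \left(-395\right) = 2004230$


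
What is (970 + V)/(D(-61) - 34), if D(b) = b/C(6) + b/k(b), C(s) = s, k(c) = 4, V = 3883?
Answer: -2532/31 ≈ -81.677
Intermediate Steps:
D(b) = 5*b/12 (D(b) = b/6 + b/4 = 5*b/12)
(970 + V)/(D(-61) - 34) = (970 + 3883)/((5/12)*(-61) - 34) = 4853/(-305/12 - 34) = 4853/(-713/12) = 4853*(-12/713) = -2532/31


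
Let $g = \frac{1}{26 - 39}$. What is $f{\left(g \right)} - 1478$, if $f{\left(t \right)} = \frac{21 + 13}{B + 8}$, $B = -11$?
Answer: $- \frac{4468}{3} \approx -1489.3$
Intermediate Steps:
$g = - \frac{1}{13}$ ($g = \frac{1}{-13} = - \frac{1}{13} \approx -0.076923$)
$f{\left(t \right)} = - \frac{34}{3}$ ($f{\left(t \right)} = \frac{21 + 13}{-11 + 8} = \frac{34}{-3} = 34 \left(- \frac{1}{3}\right) = - \frac{34}{3}$)
$f{\left(g \right)} - 1478 = - \frac{34}{3} - 1478 = - \frac{4468}{3}$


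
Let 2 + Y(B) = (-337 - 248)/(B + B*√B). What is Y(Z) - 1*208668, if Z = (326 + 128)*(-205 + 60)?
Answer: (-208670*√65830 + 2747349103*I/13166)/(√65830 - I) ≈ -2.0867e+5 - 3.4809e-5*I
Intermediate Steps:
Z = -65830 (Z = 454*(-145) = -65830)
Y(B) = -2 - 585/(B + B^(3/2)) (Y(B) = -2 + (-337 - 248)/(B + B*√B) = -2 - 585/(B + B^(3/2)))
Y(Z) - 1*208668 = (-585 - 2*(-65830) - (-131660)*I*√65830)/(-65830 + (-65830)^(3/2)) - 1*208668 = (-585 + 131660 - (-131660)*I*√65830)/(-65830 - 65830*I*√65830) - 208668 = (-585 + 131660 + 131660*I*√65830)/(-65830 - 65830*I*√65830) - 208668 = (131075 + 131660*I*√65830)/(-65830 - 65830*I*√65830) - 208668 = -208668 + (131075 + 131660*I*√65830)/(-65830 - 65830*I*√65830)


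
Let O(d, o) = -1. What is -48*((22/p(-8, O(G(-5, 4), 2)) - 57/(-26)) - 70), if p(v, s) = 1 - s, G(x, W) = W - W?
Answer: 35448/13 ≈ 2726.8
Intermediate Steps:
G(x, W) = 0
-48*((22/p(-8, O(G(-5, 4), 2)) - 57/(-26)) - 70) = -48*((22/(1 - 1*(-1)) - 57/(-26)) - 70) = -48*((22/(1 + 1) - 57*(-1/26)) - 70) = -48*((22/2 + 57/26) - 70) = -48*((22*(½) + 57/26) - 70) = -48*((11 + 57/26) - 70) = -48*(343/26 - 70) = -48*(-1477/26) = 35448/13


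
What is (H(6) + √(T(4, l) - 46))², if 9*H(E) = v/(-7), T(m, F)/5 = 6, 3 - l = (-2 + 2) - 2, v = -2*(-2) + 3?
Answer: (1 - 36*I)²/81 ≈ -15.988 - 0.88889*I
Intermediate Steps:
v = 7 (v = 4 + 3 = 7)
l = 5 (l = 3 - ((-2 + 2) - 2) = 3 - (0 - 2) = 3 - 1*(-2) = 3 + 2 = 5)
T(m, F) = 30 (T(m, F) = 5*6 = 30)
H(E) = -⅑ (H(E) = (7/(-7))/9 = (7*(-⅐))/9 = (⅑)*(-1) = -⅑)
(H(6) + √(T(4, l) - 46))² = (-⅑ + √(30 - 46))² = (-⅑ + √(-16))² = (-⅑ + 4*I)²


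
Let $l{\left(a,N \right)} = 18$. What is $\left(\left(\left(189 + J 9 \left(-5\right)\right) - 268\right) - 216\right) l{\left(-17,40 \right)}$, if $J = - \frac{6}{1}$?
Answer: $-450$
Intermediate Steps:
$J = -6$ ($J = \left(-6\right) 1 = -6$)
$\left(\left(\left(189 + J 9 \left(-5\right)\right) - 268\right) - 216\right) l{\left(-17,40 \right)} = \left(\left(\left(189 + \left(-6\right) 9 \left(-5\right)\right) - 268\right) - 216\right) 18 = \left(\left(\left(189 - -270\right) - 268\right) - 216\right) 18 = \left(\left(\left(189 + 270\right) - 268\right) - 216\right) 18 = \left(\left(459 - 268\right) - 216\right) 18 = \left(191 - 216\right) 18 = \left(-25\right) 18 = -450$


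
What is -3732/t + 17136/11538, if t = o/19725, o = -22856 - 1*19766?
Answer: 23613478922/13660351 ≈ 1728.6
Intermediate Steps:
o = -42622 (o = -22856 - 19766 = -42622)
t = -42622/19725 ≈ -2.1608
-3732/t + 17136/11538 = -3732/(-42622/19725) + 17136/11538 = -3732*(-19725/42622) + 17136*(1/11538) = 36806850/21311 + 952/641 = 23613478922/13660351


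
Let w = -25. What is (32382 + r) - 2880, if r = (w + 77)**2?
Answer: 32206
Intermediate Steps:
r = 2704 (r = (-25 + 77)**2 = 52**2 = 2704)
(32382 + r) - 2880 = (32382 + 2704) - 2880 = 35086 - 2880 = 32206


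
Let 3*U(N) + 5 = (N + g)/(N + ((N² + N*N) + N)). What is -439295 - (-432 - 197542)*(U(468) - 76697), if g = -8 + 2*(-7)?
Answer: -714200992499299/47034 ≈ -1.5185e+10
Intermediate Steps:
g = -22 (g = -8 - 14 = -22)
U(N) = -5/3 + (-22 + N)/(3*(2*N + 2*N²)) (U(N) = -5/3 + ((N - 22)/(N + ((N² + N*N) + N)))/3 = -5/3 + ((-22 + N)/(N + ((N² + N²) + N)))/3 = -5/3 + ((-22 + N)/(N + (2*N² + N)))/3 = -5/3 + ((-22 + N)/(N + (N + 2*N²)))/3 = -5/3 + ((-22 + N)/(2*N + 2*N²))/3 = -5/3 + (-22 + N)/(3*(2*N + 2*N²)))
-439295 - (-432 - 197542)*(U(468) - 76697) = -439295 - (-432 - 197542)*((⅙)*(-22 - 10*468² - 9*468)/(468*(1 + 468)) - 76697) = -439295 - (-197974)*((⅙)*(1/468)*(-22 - 10*219024 - 4212)/469 - 76697) = -439295 - (-197974)*((⅙)*(1/468)*(1/469)*(-22 - 2190240 - 4212) - 76697) = -439295 - (-197974)*((⅙)*(1/468)*(1/469)*(-2194474) - 76697) = -439295 - (-197974)*(-1097237/658476 - 76697) = -439295 - (-197974)*(-50504231009)/658476 = -439295 - 1*714180330698269/47034 = -439295 - 714180330698269/47034 = -714200992499299/47034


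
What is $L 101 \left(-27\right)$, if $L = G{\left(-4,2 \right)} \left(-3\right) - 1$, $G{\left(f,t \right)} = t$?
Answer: $19089$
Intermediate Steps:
$L = -7$ ($L = 2 \left(-3\right) - 1 = -6 - 1 = -7$)
$L 101 \left(-27\right) = \left(-7\right) 101 \left(-27\right) = \left(-707\right) \left(-27\right) = 19089$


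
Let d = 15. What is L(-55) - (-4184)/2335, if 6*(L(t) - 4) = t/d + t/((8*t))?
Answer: 1748981/336240 ≈ 5.2016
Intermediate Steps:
L(t) = 193/48 + t/90 (L(t) = 4 + (t/15 + t/((8*t)))/6 = 4 + (t*(1/15) + t*(1/(8*t)))/6 = 4 + (t/15 + 1/8)/6 = 4 + (1/8 + t/15)/6 = 4 + (1/48 + t/90) = 193/48 + t/90)
L(-55) - (-4184)/2335 = (193/48 + (1/90)*(-55)) - (-4184)/2335 = (193/48 - 11/18) - (-4184)/2335 = 491/144 - 1*(-4184/2335) = 491/144 + 4184/2335 = 1748981/336240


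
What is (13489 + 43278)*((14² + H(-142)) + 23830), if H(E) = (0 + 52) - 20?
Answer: 1365700486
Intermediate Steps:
H(E) = 32 (H(E) = 52 - 20 = 32)
(13489 + 43278)*((14² + H(-142)) + 23830) = (13489 + 43278)*((14² + 32) + 23830) = 56767*((196 + 32) + 23830) = 56767*(228 + 23830) = 56767*24058 = 1365700486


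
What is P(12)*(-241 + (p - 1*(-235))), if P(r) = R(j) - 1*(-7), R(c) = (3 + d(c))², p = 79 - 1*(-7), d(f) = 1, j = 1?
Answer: 1840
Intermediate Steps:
p = 86 (p = 79 + 7 = 86)
R(c) = 16 (R(c) = (3 + 1)² = 4² = 16)
P(r) = 23 (P(r) = 16 - 1*(-7) = 16 + 7 = 23)
P(12)*(-241 + (p - 1*(-235))) = 23*(-241 + (86 - 1*(-235))) = 23*(-241 + (86 + 235)) = 23*(-241 + 321) = 23*80 = 1840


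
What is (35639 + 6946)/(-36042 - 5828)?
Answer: -8517/8374 ≈ -1.0171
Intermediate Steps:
(35639 + 6946)/(-36042 - 5828) = 42585/(-41870) = 42585*(-1/41870) = -8517/8374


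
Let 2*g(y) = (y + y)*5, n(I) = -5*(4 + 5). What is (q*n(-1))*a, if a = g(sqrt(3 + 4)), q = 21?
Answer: -4725*sqrt(7) ≈ -12501.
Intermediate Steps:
n(I) = -45 (n(I) = -5*9 = -45)
g(y) = 5*y (g(y) = ((y + y)*5)/2 = ((2*y)*5)/2 = (10*y)/2 = 5*y)
a = 5*sqrt(7) (a = 5*sqrt(3 + 4) = 5*sqrt(7) ≈ 13.229)
(q*n(-1))*a = (21*(-45))*(5*sqrt(7)) = -4725*sqrt(7)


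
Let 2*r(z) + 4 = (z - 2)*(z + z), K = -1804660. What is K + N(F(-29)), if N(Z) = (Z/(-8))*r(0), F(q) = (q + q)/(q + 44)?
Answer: -54139829/30 ≈ -1.8047e+6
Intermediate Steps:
r(z) = -2 + z*(-2 + z) (r(z) = -2 + ((z - 2)*(z + z))/2 = -2 + ((-2 + z)*(2*z))/2 = -2 + (2*z*(-2 + z))/2 = -2 + z*(-2 + z))
F(q) = 2*q/(44 + q) (F(q) = (2*q)/(44 + q) = 2*q/(44 + q))
N(Z) = Z/4 (N(Z) = (Z/(-8))*(-2 + 0² - 2*0) = (-Z/8)*(-2 + 0 + 0) = -Z/8*(-2) = Z/4)
K + N(F(-29)) = -1804660 + (2*(-29)/(44 - 29))/4 = -1804660 + (2*(-29)/15)/4 = -1804660 + (2*(-29)*(1/15))/4 = -1804660 + (¼)*(-58/15) = -1804660 - 29/30 = -54139829/30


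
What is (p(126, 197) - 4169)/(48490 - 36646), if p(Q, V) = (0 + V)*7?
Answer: -155/658 ≈ -0.23556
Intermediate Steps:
p(Q, V) = 7*V (p(Q, V) = V*7 = 7*V)
(p(126, 197) - 4169)/(48490 - 36646) = (7*197 - 4169)/(48490 - 36646) = (1379 - 4169)/11844 = -2790*1/11844 = -155/658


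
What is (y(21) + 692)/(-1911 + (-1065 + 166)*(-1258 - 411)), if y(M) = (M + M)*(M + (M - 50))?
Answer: 89/374630 ≈ 0.00023757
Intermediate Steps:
y(M) = 2*M*(-50 + 2*M) (y(M) = (2*M)*(M + (-50 + M)) = (2*M)*(-50 + 2*M) = 2*M*(-50 + 2*M))
(y(21) + 692)/(-1911 + (-1065 + 166)*(-1258 - 411)) = (4*21*(-25 + 21) + 692)/(-1911 + (-1065 + 166)*(-1258 - 411)) = (4*21*(-4) + 692)/(-1911 - 899*(-1669)) = (-336 + 692)/(-1911 + 1500431) = 356/1498520 = 356*(1/1498520) = 89/374630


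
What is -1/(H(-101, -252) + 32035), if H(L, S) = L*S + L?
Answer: -1/57386 ≈ -1.7426e-5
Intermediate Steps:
H(L, S) = L + L*S
-1/(H(-101, -252) + 32035) = -1/(-101*(1 - 252) + 32035) = -1/(-101*(-251) + 32035) = -1/(25351 + 32035) = -1/57386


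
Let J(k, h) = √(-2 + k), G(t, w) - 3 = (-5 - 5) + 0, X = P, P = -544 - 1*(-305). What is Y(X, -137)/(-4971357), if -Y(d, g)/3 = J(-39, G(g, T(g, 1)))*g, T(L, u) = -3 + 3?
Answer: -137*I*√41/1657119 ≈ -0.00052937*I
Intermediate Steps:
P = -239 (P = -544 + 305 = -239)
X = -239
T(L, u) = 0
G(t, w) = -7 (G(t, w) = 3 + ((-5 - 5) + 0) = 3 + (-10 + 0) = 3 - 10 = -7)
Y(d, g) = -3*I*g*√41 (Y(d, g) = -3*√(-2 - 39)*g = -3*√(-41)*g = -3*I*√41*g = -3*I*g*√41)
Y(X, -137)/(-4971357) = -3*I*(-137)*√41/(-4971357) = (411*I*√41)*(-1/4971357) = -137*I*√41/1657119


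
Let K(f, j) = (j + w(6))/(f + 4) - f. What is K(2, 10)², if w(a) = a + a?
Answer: 25/9 ≈ 2.7778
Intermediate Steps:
w(a) = 2*a
K(f, j) = -f + (12 + j)/(4 + f) (K(f, j) = (j + 2*6)/(f + 4) - f = (j + 12)/(4 + f) - f = (12 + j)/(4 + f) - f = -f + (12 + j)/(4 + f))
K(2, 10)² = ((12 + 10 - 1*2² - 4*2)/(4 + 2))² = ((12 + 10 - 1*4 - 8)/6)² = ((12 + 10 - 4 - 8)/6)² = ((⅙)*10)² = (5/3)² = 25/9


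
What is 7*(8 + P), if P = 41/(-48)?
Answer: 2401/48 ≈ 50.021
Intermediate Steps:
P = -41/48 (P = 41*(-1/48) = -41/48 ≈ -0.85417)
7*(8 + P) = 7*(8 - 41/48) = 7*(343/48) = 2401/48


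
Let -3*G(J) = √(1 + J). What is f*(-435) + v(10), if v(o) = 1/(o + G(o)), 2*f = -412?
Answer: 79663380/889 + 3*√11/889 ≈ 89610.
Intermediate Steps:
f = -206 (f = (½)*(-412) = -206)
G(J) = -√(1 + J)/3
v(o) = 1/(o - √(1 + o)/3)
f*(-435) + v(10) = -206*(-435) + 3/(-√(1 + 10) + 3*10) = 89610 + 3/(-√11 + 30) = 89610 + 3/(30 - √11)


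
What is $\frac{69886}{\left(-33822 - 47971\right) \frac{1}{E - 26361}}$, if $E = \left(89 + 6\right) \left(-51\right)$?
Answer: $\frac{2180862516}{81793} \approx 26663.0$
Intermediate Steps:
$E = -4845$ ($E = 95 \left(-51\right) = -4845$)
$\frac{69886}{\left(-33822 - 47971\right) \frac{1}{E - 26361}} = \frac{69886}{\left(-33822 - 47971\right) \frac{1}{-4845 - 26361}} = \frac{69886}{\left(-81793\right) \frac{1}{-31206}} = \frac{69886}{\left(-81793\right) \left(- \frac{1}{31206}\right)} = \frac{69886}{\frac{81793}{31206}} = 69886 \cdot \frac{31206}{81793} = \frac{2180862516}{81793}$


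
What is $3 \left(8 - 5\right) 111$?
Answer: $999$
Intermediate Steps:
$3 \left(8 - 5\right) 111 = 3 \cdot 3 \cdot 111 = 9 \cdot 111 = 999$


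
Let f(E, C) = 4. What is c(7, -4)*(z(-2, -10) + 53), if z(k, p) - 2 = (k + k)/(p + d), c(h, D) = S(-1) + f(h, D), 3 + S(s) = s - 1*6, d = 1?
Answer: -998/3 ≈ -332.67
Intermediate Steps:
S(s) = -9 + s (S(s) = -3 + (s - 1*6) = -3 + (s - 6) = -3 + (-6 + s) = -9 + s)
c(h, D) = -6 (c(h, D) = (-9 - 1) + 4 = -10 + 4 = -6)
z(k, p) = 2 + 2*k/(1 + p) (z(k, p) = 2 + (k + k)/(p + 1) = 2 + (2*k)/(1 + p) = 2 + 2*k/(1 + p))
c(7, -4)*(z(-2, -10) + 53) = -6*(2*(1 - 2 - 10)/(1 - 10) + 53) = -6*(2*(-11)/(-9) + 53) = -6*(2*(-⅑)*(-11) + 53) = -6*(22/9 + 53) = -6*499/9 = -998/3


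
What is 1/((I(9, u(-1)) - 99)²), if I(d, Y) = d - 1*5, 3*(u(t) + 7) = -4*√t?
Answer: 1/9025 ≈ 0.00011080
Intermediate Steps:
u(t) = -7 - 4*√t/3 (u(t) = -7 + (-4*√t)/3 = -7 - 4*√t/3)
I(d, Y) = -5 + d (I(d, Y) = d - 5 = -5 + d)
1/((I(9, u(-1)) - 99)²) = 1/(((-5 + 9) - 99)²) = 1/((4 - 99)²) = 1/((-95)²) = 1/9025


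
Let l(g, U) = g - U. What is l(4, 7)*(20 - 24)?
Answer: 12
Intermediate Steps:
l(4, 7)*(20 - 24) = (4 - 1*7)*(20 - 24) = (4 - 7)*(-4) = -3*(-4) = 12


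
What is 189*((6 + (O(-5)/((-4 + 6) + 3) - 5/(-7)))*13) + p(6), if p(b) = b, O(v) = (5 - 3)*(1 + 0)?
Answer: 87429/5 ≈ 17486.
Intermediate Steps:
O(v) = 2 (O(v) = 2*1 = 2)
189*((6 + (O(-5)/((-4 + 6) + 3) - 5/(-7)))*13) + p(6) = 189*((6 + (2/((-4 + 6) + 3) - 5/(-7)))*13) + 6 = 189*((6 + (2/(2 + 3) - 5*(-⅐)))*13) + 6 = 189*((6 + (2/5 + 5/7))*13) + 6 = 189*((6 + (2*(⅕) + 5/7))*13) + 6 = 189*((6 + (⅖ + 5/7))*13) + 6 = 189*((6 + 39/35)*13) + 6 = 189*((249/35)*13) + 6 = 189*(3237/35) + 6 = 87399/5 + 6 = 87429/5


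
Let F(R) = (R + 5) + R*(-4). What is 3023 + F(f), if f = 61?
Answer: 2845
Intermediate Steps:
F(R) = 5 - 3*R (F(R) = (5 + R) - 4*R = 5 - 3*R)
3023 + F(f) = 3023 + (5 - 3*61) = 3023 + (5 - 183) = 3023 - 178 = 2845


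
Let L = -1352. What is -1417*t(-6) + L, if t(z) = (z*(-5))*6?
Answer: -256412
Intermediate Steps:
t(z) = -30*z (t(z) = -5*z*6 = -30*z)
-1417*t(-6) + L = -(-42510)*(-6) - 1352 = -1417*180 - 1352 = -255060 - 1352 = -256412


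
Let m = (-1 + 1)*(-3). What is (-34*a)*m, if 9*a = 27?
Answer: 0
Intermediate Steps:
a = 3 (a = (⅑)*27 = 3)
m = 0 (m = 0*(-3) = 0)
(-34*a)*m = -34*3*0 = -102*0 = 0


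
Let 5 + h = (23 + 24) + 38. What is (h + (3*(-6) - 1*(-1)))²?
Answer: 3969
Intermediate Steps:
h = 80 (h = -5 + ((23 + 24) + 38) = -5 + (47 + 38) = -5 + 85 = 80)
(h + (3*(-6) - 1*(-1)))² = (80 + (3*(-6) - 1*(-1)))² = (80 + (-18 + 1))² = (80 - 17)² = 63² = 3969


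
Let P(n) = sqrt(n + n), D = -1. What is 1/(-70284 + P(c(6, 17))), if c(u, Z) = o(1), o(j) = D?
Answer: -35142/2469920329 - I*sqrt(2)/4939840658 ≈ -1.4228e-5 - 2.8629e-10*I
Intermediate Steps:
o(j) = -1
c(u, Z) = -1
P(n) = sqrt(2)*sqrt(n) (P(n) = sqrt(2*n) = sqrt(2)*sqrt(n))
1/(-70284 + P(c(6, 17))) = 1/(-70284 + sqrt(2)*sqrt(-1)) = 1/(-70284 + sqrt(2)*I) = 1/(-70284 + I*sqrt(2))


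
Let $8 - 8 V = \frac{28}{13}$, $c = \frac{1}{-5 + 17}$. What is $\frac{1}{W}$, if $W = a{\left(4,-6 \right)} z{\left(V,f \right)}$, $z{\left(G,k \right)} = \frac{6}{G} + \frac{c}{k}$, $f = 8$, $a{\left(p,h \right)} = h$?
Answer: $- \frac{304}{14995} \approx -0.020273$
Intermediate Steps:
$c = \frac{1}{12} \approx 0.083333$
$V = \frac{19}{26}$ ($V = 1 - \frac{28 \cdot \frac{1}{13}}{8} = 1 - \frac{7}{26} = \frac{19}{26} \approx 0.73077$)
$z{\left(G,k \right)} = \frac{6}{G} + \frac{1}{12 k}$
$W = - \frac{14995}{304}$ ($W = - 6 \left(\frac{6}{\frac{19}{26}} + \frac{1}{12 \cdot 8}\right) = - 6 \left(6 \cdot \frac{26}{19} + \frac{1}{12} \cdot \frac{1}{8}\right) = - 6 \left(\frac{156}{19} + \frac{1}{96}\right) = \left(-6\right) \frac{14995}{1824} = - \frac{14995}{304} \approx -49.326$)
$\frac{1}{W} = \frac{1}{- \frac{14995}{304}} = - \frac{304}{14995}$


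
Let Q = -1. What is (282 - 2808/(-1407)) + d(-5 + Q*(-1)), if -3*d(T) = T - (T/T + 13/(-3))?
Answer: 1199684/4221 ≈ 284.22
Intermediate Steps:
d(T) = -10/9 - T/3 (d(T) = -(T - (T/T + 13/(-3)))/3 = -(T - (1 + 13*(-⅓)))/3 = -(T - (1 - 13/3))/3 = -(T - 1*(-10/3))/3 = -(T + 10/3)/3 = -(10/3 + T)/3 = -10/9 - T/3)
(282 - 2808/(-1407)) + d(-5 + Q*(-1)) = (282 - 2808/(-1407)) + (-10/9 - (-5 - 1*(-1))/3) = (282 - 2808*(-1/1407)) + (-10/9 - (-5 + 1)/3) = (282 + 936/469) + (-10/9 - ⅓*(-4)) = 133194/469 + (-10/9 + 4/3) = 133194/469 + 2/9 = 1199684/4221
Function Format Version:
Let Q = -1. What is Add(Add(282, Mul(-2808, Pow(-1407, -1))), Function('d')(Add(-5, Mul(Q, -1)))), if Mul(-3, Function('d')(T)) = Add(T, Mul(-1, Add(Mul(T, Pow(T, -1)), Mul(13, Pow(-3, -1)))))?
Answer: Rational(1199684, 4221) ≈ 284.22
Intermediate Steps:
Function('d')(T) = Add(Rational(-10, 9), Mul(Rational(-1, 3), T)) (Function('d')(T) = Mul(Rational(-1, 3), Add(T, Mul(-1, Add(Mul(T, Pow(T, -1)), Mul(13, Pow(-3, -1)))))) = Mul(Rational(-1, 3), Add(T, Mul(-1, Add(1, Mul(13, Rational(-1, 3)))))) = Mul(Rational(-1, 3), Add(T, Mul(-1, Add(1, Rational(-13, 3))))) = Mul(Rational(-1, 3), Add(T, Mul(-1, Rational(-10, 3)))) = Mul(Rational(-1, 3), Add(T, Rational(10, 3))) = Mul(Rational(-1, 3), Add(Rational(10, 3), T)) = Add(Rational(-10, 9), Mul(Rational(-1, 3), T)))
Add(Add(282, Mul(-2808, Pow(-1407, -1))), Function('d')(Add(-5, Mul(Q, -1)))) = Add(Add(282, Mul(-2808, Pow(-1407, -1))), Add(Rational(-10, 9), Mul(Rational(-1, 3), Add(-5, Mul(-1, -1))))) = Add(Add(282, Mul(-2808, Rational(-1, 1407))), Add(Rational(-10, 9), Mul(Rational(-1, 3), Add(-5, 1)))) = Add(Add(282, Rational(936, 469)), Add(Rational(-10, 9), Mul(Rational(-1, 3), -4))) = Add(Rational(133194, 469), Add(Rational(-10, 9), Rational(4, 3))) = Add(Rational(133194, 469), Rational(2, 9)) = Rational(1199684, 4221)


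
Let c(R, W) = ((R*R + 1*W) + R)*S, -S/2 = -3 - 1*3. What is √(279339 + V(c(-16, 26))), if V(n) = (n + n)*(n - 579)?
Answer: √16960731 ≈ 4118.3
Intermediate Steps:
S = 12 (S = -2*(-3 - 1*3) = -2*(-3 - 3) = -2*(-6) = 12)
c(R, W) = 12*R + 12*W + 12*R² (c(R, W) = ((R*R + 1*W) + R)*12 = ((R² + W) + R)*12 = ((W + R²) + R)*12 = (R + W + R²)*12 = 12*R + 12*W + 12*R²)
V(n) = 2*n*(-579 + n) (V(n) = (2*n)*(-579 + n) = 2*n*(-579 + n))
√(279339 + V(c(-16, 26))) = √(279339 + 2*(12*(-16) + 12*26 + 12*(-16)²)*(-579 + (12*(-16) + 12*26 + 12*(-16)²))) = √(279339 + 2*(-192 + 312 + 12*256)*(-579 + (-192 + 312 + 12*256))) = √(279339 + 2*(-192 + 312 + 3072)*(-579 + (-192 + 312 + 3072))) = √(279339 + 2*3192*(-579 + 3192)) = √(279339 + 2*3192*2613) = √(279339 + 16681392) = √16960731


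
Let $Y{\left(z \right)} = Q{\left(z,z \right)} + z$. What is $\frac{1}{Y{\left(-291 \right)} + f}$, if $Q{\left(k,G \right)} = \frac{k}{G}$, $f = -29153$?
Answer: $- \frac{1}{29443} \approx -3.3964 \cdot 10^{-5}$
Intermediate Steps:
$Y{\left(z \right)} = 1 + z$ ($Y{\left(z \right)} = \frac{z}{z} + z = 1 + z$)
$\frac{1}{Y{\left(-291 \right)} + f} = \frac{1}{\left(1 - 291\right) - 29153} = \frac{1}{-290 - 29153} = \frac{1}{-29443} = - \frac{1}{29443}$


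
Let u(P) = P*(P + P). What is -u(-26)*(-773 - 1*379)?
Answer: 1557504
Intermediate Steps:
u(P) = 2*P**2 (u(P) = P*(2*P) = 2*P**2)
-u(-26)*(-773 - 1*379) = -2*(-26)**2*(-773 - 1*379) = -2*676*(-773 - 379) = -1352*(-1152) = -1*(-1557504) = 1557504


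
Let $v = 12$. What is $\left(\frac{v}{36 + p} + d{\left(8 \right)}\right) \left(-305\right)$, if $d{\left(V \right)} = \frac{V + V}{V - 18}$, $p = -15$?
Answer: $\frac{2196}{7} \approx 313.71$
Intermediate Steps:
$d{\left(V \right)} = \frac{2 V}{-18 + V}$
$\left(\frac{v}{36 + p} + d{\left(8 \right)}\right) \left(-305\right) = \left(\frac{12}{36 - 15} + 2 \cdot 8 \frac{1}{-18 + 8}\right) \left(-305\right) = \left(\frac{12}{21} + 2 \cdot 8 \frac{1}{-10}\right) \left(-305\right) = \left(12 \cdot \frac{1}{21} + 2 \cdot 8 \left(- \frac{1}{10}\right)\right) \left(-305\right) = \left(\frac{4}{7} - \frac{8}{5}\right) \left(-305\right) = \left(- \frac{36}{35}\right) \left(-305\right) = \frac{2196}{7}$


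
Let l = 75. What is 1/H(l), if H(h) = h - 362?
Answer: -1/287 ≈ -0.0034843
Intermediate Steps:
H(h) = -362 + h
1/H(l) = 1/(-362 + 75) = 1/(-287) = -1/287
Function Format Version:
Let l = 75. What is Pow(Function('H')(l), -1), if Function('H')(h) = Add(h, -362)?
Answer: Rational(-1, 287) ≈ -0.0034843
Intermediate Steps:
Function('H')(h) = Add(-362, h)
Pow(Function('H')(l), -1) = Pow(Add(-362, 75), -1) = Pow(-287, -1) = Rational(-1, 287)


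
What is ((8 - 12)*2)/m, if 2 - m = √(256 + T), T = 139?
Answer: 16/391 + 8*√395/391 ≈ 0.44756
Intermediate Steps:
m = 2 - √395 (m = 2 - √(256 + 139) = 2 - √395 ≈ -17.875)
((8 - 12)*2)/m = ((8 - 12)*2)/(2 - √395) = (-4*2)/(2 - √395) = -8/(2 - √395)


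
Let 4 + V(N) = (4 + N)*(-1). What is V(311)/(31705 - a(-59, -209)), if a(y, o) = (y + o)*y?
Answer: -319/15893 ≈ -0.020072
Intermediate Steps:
a(y, o) = y*(o + y) (a(y, o) = (o + y)*y = y*(o + y))
V(N) = -8 - N (V(N) = -4 + (4 + N)*(-1) = -4 + (-4 - N) = -8 - N)
V(311)/(31705 - a(-59, -209)) = (-8 - 1*311)/(31705 - (-59)*(-209 - 59)) = (-8 - 311)/(31705 - (-59)*(-268)) = -319/(31705 - 1*15812) = -319/(31705 - 15812) = -319/15893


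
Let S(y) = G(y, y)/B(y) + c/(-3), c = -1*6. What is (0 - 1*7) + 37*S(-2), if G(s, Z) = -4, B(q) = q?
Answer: 141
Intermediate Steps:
c = -6
S(y) = 2 - 4/y (S(y) = -4/y - 6/(-3) = -4/y - 6*(-1/3) = -4/y + 2 = 2 - 4/y)
(0 - 1*7) + 37*S(-2) = (0 - 1*7) + 37*(2 - 4/(-2)) = (0 - 7) + 37*(2 - 4*(-1/2)) = -7 + 37*(2 + 2) = -7 + 37*4 = -7 + 148 = 141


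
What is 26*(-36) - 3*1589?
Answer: -5703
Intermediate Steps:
26*(-36) - 3*1589 = -936 - 1*4767 = -936 - 4767 = -5703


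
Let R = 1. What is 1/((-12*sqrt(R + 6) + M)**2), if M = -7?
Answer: 151/131383 - 24*sqrt(7)/131383 ≈ 0.00066601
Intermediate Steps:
1/((-12*sqrt(R + 6) + M)**2) = 1/((-12*sqrt(1 + 6) - 7)**2) = 1/((-12*sqrt(7) - 7)**2) = 1/((-7 - 12*sqrt(7))**2) = (-7 - 12*sqrt(7))**(-2)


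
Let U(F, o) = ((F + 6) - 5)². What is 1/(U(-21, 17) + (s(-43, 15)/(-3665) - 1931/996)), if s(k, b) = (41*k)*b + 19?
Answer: 3650340/1479379181 ≈ 0.0024675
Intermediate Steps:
s(k, b) = 19 + 41*b*k (s(k, b) = 41*b*k + 19 = 19 + 41*b*k)
U(F, o) = (1 + F)² (U(F, o) = ((6 + F) - 5)² = (1 + F)²)
1/(U(-21, 17) + (s(-43, 15)/(-3665) - 1931/996)) = 1/((1 - 21)² + ((19 + 41*15*(-43))/(-3665) - 1931/996)) = 1/((-20)² + ((19 - 26445)*(-1/3665) - 1931*1/996)) = 1/(400 + (-26426*(-1/3665) - 1931/996)) = 1/(400 + (26426/3665 - 1931/996)) = 1/(400 + 19243181/3650340) = 1/(1479379181/3650340) = 3650340/1479379181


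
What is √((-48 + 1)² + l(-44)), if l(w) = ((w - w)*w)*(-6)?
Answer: 47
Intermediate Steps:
l(w) = 0 (l(w) = (0*w)*(-6) = 0*(-6) = 0)
√((-48 + 1)² + l(-44)) = √((-48 + 1)² + 0) = √((-47)² + 0) = √(2209 + 0) = √2209 = 47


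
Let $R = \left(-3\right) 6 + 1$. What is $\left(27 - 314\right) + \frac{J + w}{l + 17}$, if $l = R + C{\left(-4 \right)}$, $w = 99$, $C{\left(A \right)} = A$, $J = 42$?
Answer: $- \frac{1289}{4} \approx -322.25$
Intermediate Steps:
$R = -17$ ($R = -18 + 1 = -17$)
$l = -21$ ($l = -17 - 4 = -21$)
$\left(27 - 314\right) + \frac{J + w}{l + 17} = \left(27 - 314\right) + \frac{42 + 99}{-21 + 17} = -287 + \frac{141}{-4} = -287 + 141 \left(- \frac{1}{4}\right) = -287 - \frac{141}{4} = - \frac{1289}{4}$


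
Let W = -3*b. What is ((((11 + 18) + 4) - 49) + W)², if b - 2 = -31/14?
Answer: 46225/196 ≈ 235.84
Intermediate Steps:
b = -3/14 (b = 2 - 31/14 = -3/14 ≈ -0.21429)
W = 9/14 (W = -3*(-3/14) = 9/14 ≈ 0.64286)
((((11 + 18) + 4) - 49) + W)² = ((((11 + 18) + 4) - 49) + 9/14)² = (((29 + 4) - 49) + 9/14)² = ((33 - 49) + 9/14)² = (-16 + 9/14)² = (-215/14)² = 46225/196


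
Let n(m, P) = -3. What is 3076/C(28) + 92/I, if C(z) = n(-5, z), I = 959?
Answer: -2949608/2877 ≈ -1025.2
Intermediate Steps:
C(z) = -3
3076/C(28) + 92/I = 3076/(-3) + 92/959 = 3076*(-⅓) + 92*(1/959) = -3076/3 + 92/959 = -2949608/2877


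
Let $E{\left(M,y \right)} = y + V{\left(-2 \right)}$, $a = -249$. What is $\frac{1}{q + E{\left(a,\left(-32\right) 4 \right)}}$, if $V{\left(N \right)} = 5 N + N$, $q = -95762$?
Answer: $- \frac{1}{95902} \approx -1.0427 \cdot 10^{-5}$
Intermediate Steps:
$V{\left(N \right)} = 6 N$
$E{\left(M,y \right)} = -12 + y$ ($E{\left(M,y \right)} = y + 6 \left(-2\right) = y - 12 = -12 + y$)
$\frac{1}{q + E{\left(a,\left(-32\right) 4 \right)}} = \frac{1}{-95762 - 140} = \frac{1}{-95902} = - \frac{1}{95902}$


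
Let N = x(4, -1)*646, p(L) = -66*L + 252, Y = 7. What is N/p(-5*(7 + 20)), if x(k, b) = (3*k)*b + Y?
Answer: -1615/4581 ≈ -0.35254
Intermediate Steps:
p(L) = 252 - 66*L
x(k, b) = 7 + 3*b*k (x(k, b) = (3*k)*b + 7 = 3*b*k + 7 = 7 + 3*b*k)
N = -3230 (N = (7 + 3*(-1)*4)*646 = (7 - 12)*646 = -5*646 = -3230)
N/p(-5*(7 + 20)) = -3230/(252 - (-330)*(7 + 20)) = -3230/(252 - (-330)*27) = -3230/(252 - 66*(-135)) = -3230/(252 + 8910) = -3230/9162 = -3230*1/9162 = -1615/4581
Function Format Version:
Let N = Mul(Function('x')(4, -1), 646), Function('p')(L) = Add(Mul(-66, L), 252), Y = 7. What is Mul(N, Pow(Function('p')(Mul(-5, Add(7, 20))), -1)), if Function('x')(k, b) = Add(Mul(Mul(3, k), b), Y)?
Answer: Rational(-1615, 4581) ≈ -0.35254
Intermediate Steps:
Function('p')(L) = Add(252, Mul(-66, L))
Function('x')(k, b) = Add(7, Mul(3, b, k)) (Function('x')(k, b) = Add(Mul(Mul(3, k), b), 7) = Add(Mul(3, b, k), 7) = Add(7, Mul(3, b, k)))
N = -3230 (N = Mul(Add(7, Mul(3, -1, 4)), 646) = Mul(Add(7, -12), 646) = Mul(-5, 646) = -3230)
Mul(N, Pow(Function('p')(Mul(-5, Add(7, 20))), -1)) = Mul(-3230, Pow(Add(252, Mul(-66, Mul(-5, Add(7, 20)))), -1)) = Mul(-3230, Pow(Add(252, Mul(-66, Mul(-5, 27))), -1)) = Mul(-3230, Pow(Add(252, Mul(-66, -135)), -1)) = Mul(-3230, Pow(Add(252, 8910), -1)) = Mul(-3230, Pow(9162, -1)) = Mul(-3230, Rational(1, 9162)) = Rational(-1615, 4581)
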